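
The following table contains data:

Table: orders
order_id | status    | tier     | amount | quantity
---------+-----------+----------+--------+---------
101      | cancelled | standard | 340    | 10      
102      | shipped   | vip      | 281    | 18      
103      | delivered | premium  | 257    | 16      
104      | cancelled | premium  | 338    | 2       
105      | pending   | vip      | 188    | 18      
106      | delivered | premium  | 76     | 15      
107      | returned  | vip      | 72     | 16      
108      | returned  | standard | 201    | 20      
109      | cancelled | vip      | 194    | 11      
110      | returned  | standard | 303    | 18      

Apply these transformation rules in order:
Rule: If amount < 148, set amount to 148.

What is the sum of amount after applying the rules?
2398

Step 1: 2 records have amount < 148
Step 2: These records originally summed to 148
Step 3: After setting to minimum: 2 × 148 = 296
Step 4: Unaffected records sum: 2102
Step 5: Final sum = 296 + 2102 = 2398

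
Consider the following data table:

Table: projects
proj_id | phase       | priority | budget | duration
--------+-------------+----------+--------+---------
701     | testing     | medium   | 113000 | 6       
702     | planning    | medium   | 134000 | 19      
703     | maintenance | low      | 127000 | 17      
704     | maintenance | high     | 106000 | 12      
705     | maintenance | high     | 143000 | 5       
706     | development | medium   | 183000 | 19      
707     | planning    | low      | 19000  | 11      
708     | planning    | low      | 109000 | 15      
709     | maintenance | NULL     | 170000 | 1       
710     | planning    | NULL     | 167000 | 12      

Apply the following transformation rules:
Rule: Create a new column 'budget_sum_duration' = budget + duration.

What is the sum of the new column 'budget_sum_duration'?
1271117

Step 1: For each record, compute budget + duration
Example calculations:
  113000 + 6 = 113006
  134000 + 19 = 134019
  127000 + 17 = 127017
  ...
Step 2: Sum all derived values
Step 3: Total = 1271117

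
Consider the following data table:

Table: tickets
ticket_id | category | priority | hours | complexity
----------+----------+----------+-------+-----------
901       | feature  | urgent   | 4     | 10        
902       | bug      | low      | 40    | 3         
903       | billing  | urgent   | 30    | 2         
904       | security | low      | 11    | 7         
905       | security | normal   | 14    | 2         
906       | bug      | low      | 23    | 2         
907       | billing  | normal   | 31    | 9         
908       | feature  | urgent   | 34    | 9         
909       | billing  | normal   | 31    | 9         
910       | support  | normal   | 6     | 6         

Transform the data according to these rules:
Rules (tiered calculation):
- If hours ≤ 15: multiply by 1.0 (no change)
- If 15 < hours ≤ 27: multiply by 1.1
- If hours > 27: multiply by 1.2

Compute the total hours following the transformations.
259.5

Step 1: Tier 1 (hours ≤ 15): 4 records, sum = 35 × 1.0 = 35.0
Step 2: Tier 2 (15 < hours ≤ 27): 1 records, sum = 23 × 1.1 = 25.3
Step 3: Tier 3 (hours > 27): 5 records, sum = 166 × 1.2 = 199.2
Step 4: Final sum = 35.0 + 25.3 + 199.2 = 259.5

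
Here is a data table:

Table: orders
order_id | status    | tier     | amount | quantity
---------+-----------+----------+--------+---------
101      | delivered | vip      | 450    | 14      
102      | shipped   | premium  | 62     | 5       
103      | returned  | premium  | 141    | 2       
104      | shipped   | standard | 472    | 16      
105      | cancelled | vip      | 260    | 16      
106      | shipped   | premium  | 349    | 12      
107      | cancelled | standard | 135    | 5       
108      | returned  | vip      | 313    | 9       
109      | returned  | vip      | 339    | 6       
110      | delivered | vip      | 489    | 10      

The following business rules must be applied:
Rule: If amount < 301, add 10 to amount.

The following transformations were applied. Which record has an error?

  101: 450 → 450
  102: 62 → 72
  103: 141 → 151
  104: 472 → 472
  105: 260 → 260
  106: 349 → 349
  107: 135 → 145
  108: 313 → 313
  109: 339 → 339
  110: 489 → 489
Record 105 has an error. The correct transformed value should be 270, not 260.

Step 1: Check each record against the rule
Step 2: Record 105 has amount = 260
Step 3: Since 260 < 301, the bonus should have been applied
Step 4: Correct value = 270, but claimed value = 260
Conclusion: Record 105 has the error.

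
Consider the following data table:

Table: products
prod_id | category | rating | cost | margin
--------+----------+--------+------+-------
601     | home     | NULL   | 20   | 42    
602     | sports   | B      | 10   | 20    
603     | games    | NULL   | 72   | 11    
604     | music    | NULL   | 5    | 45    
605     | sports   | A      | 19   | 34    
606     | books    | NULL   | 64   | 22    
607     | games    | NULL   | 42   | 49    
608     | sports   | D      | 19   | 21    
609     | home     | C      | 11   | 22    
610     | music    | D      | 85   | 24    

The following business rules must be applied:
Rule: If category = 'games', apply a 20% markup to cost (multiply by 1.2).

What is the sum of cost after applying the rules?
369.8

Step 1: Records with category = 'games' have total cost = 114
Step 2: Apply multiplier: 114 × 1.2 = 136.8
Step 3: Other records total: 233
Step 4: Final sum = 136.8 + 233 = 369.8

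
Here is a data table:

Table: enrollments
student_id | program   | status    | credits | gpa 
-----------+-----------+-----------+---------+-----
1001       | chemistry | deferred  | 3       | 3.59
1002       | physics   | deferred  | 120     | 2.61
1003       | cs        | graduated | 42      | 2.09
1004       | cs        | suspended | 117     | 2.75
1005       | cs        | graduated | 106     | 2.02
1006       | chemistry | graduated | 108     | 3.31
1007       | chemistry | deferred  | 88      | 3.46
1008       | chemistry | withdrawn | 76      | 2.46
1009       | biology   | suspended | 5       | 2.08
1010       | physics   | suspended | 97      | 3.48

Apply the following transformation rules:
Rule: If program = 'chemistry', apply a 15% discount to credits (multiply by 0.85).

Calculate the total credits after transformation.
720.75

Step 1: Records with program = 'chemistry' have total credits = 275
Step 2: Apply multiplier: 275 × 0.85 = 233.75
Step 3: Other records total: 487
Step 4: Final sum = 233.75 + 487 = 720.75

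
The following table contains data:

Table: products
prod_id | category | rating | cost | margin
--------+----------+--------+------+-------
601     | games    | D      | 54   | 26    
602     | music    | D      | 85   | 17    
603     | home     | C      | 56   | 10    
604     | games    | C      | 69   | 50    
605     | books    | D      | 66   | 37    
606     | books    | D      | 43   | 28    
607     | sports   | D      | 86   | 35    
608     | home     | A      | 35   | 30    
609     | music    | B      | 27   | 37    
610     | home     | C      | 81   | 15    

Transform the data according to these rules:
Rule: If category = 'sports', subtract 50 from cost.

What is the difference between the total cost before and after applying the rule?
50

Step 1: Original sum of cost = 602
Step 2: 1 records have category = 'sports'
Step 3: Each affected record changes by -50
Step 4: Total change = 1 × -50 = -50
Step 5: New sum = 602 + -50 = 552
Step 6: Difference = |552 - 602| = 50
        (Sum decreased by 50)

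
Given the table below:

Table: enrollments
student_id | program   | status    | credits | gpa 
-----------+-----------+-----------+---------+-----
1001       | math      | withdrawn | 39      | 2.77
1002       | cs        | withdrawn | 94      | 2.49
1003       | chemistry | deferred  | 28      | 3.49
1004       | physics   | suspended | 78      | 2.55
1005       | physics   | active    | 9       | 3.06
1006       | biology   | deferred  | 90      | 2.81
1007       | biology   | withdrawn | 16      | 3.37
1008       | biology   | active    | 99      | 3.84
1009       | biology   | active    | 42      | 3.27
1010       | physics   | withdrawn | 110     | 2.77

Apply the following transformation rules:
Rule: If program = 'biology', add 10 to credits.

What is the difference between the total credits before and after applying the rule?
40

Step 1: Original sum of credits = 605
Step 2: 4 records have program = 'biology'
Step 3: Each affected record changes by 10
Step 4: Total change = 4 × 10 = 40
Step 5: New sum = 605 + 40 = 645
Step 6: Difference = |645 - 605| = 40
        (Sum increased by 40)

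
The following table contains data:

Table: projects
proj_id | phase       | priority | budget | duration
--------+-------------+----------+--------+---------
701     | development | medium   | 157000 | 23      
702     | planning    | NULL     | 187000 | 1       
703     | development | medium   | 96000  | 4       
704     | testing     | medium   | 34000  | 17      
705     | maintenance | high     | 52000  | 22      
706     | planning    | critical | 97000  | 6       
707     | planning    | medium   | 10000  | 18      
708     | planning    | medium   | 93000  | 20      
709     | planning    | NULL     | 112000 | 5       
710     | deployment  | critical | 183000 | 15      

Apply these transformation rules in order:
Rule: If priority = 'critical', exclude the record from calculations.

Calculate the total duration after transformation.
110

Step 1: Identify records where priority = 'critical'
Step 2: The excluded records sum to 21
Step 3: Original total duration = 131
Step 4: Remaining total = 131 - 21 = 110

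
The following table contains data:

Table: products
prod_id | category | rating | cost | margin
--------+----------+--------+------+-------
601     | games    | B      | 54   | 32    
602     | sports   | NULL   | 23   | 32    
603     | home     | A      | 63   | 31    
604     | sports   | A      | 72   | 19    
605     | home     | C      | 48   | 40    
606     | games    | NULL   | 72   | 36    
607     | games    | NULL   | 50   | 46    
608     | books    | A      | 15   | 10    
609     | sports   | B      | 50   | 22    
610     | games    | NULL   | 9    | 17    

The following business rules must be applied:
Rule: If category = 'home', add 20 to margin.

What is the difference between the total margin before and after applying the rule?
40

Step 1: Original sum of margin = 285
Step 2: 2 records have category = 'home'
Step 3: Each affected record changes by 20
Step 4: Total change = 2 × 20 = 40
Step 5: New sum = 285 + 40 = 325
Step 6: Difference = |325 - 285| = 40
        (Sum increased by 40)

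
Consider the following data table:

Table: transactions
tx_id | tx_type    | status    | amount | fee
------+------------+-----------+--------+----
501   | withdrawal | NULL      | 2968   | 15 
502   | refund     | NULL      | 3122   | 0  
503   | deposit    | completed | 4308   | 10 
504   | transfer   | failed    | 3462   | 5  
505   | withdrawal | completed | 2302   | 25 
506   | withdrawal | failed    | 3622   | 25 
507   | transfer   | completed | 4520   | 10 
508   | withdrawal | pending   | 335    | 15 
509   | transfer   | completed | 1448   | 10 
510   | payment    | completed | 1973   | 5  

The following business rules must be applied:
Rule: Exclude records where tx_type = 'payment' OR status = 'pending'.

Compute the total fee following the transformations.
100

Step 1: Find records where tx_type = 'payment' OR status = 'pending'
Step 2: 2 records match, summing to 20
Step 3: Original sum: 120
Step 4: Remaining sum = 120 - 20 = 100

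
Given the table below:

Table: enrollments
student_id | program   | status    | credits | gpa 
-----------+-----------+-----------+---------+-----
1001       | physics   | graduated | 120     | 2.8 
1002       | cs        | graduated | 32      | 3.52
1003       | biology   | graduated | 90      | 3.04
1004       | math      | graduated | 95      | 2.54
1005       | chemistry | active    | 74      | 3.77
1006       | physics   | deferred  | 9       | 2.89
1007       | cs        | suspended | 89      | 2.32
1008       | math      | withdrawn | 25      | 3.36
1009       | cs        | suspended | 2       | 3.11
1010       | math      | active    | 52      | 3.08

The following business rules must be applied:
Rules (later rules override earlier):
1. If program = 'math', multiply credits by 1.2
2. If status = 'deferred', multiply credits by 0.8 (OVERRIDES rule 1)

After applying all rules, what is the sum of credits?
620.6

Step 1: Rule 2 takes priority for records with status = 'deferred'
  - 1 records: 9 × 0.8 = 7.2
Step 2: Rule 1 applies to remaining records with program = 'math'
  - 3 records: 172 × 1.2 = 206.4
Step 3: Other records unchanged: 407
Step 4: Final sum = 7.2 + 206.4 + 407 = 620.6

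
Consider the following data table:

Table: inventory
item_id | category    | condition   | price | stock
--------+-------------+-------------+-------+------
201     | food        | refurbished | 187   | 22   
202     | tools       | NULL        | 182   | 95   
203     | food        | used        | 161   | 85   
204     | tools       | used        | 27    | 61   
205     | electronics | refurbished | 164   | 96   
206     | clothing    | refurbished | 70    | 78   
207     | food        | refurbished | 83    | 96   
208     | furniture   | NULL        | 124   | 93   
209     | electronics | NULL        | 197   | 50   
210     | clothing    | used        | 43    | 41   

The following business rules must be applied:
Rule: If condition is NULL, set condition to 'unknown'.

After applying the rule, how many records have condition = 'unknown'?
3

Step 1: Count records where condition IS NULL
Step 2: Found 3 records with NULL condition
Step 3: These records will have condition set to 'unknown'
Step 4: Records already having condition = 'unknown': 0
Step 5: Answer: 3 + 0 = 3 records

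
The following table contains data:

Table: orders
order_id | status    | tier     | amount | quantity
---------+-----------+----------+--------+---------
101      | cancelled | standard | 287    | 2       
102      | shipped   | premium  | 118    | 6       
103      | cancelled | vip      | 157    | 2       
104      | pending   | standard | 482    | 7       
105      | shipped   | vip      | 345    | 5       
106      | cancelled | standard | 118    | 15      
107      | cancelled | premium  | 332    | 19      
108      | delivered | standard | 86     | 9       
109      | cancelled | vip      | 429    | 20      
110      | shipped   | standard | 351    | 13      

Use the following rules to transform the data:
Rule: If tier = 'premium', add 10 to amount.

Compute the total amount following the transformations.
2725

Step 1: Count records where tier = 'premium': 2
Step 2: Total bonus added: 2 × 10 = 20
Step 3: Original sum of amount: 2705
Step 4: Final sum = 2705 + 20 = 2725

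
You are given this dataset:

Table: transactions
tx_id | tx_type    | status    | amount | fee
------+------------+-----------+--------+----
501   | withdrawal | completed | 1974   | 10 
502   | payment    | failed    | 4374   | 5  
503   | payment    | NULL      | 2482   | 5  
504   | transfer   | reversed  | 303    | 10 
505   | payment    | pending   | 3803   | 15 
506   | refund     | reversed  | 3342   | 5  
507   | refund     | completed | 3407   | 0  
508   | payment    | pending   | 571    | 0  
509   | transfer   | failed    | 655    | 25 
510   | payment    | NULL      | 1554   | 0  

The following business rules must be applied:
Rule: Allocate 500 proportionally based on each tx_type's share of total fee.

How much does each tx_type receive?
payment: 166.67, refund: 33.33, transfer: 233.33, withdrawal: 66.67

Step 1: Calculate total fee = 75
Step 2: Calculate each tx_type's proportion:
  payment: 25/75 = 33.33% → 166.67
  refund: 5/75 = 6.67% → 33.33
  transfer: 35/75 = 46.67% → 233.33
  withdrawal: 10/75 = 13.33% → 66.67
Step 3: Verify: sum of allocations ≈ 500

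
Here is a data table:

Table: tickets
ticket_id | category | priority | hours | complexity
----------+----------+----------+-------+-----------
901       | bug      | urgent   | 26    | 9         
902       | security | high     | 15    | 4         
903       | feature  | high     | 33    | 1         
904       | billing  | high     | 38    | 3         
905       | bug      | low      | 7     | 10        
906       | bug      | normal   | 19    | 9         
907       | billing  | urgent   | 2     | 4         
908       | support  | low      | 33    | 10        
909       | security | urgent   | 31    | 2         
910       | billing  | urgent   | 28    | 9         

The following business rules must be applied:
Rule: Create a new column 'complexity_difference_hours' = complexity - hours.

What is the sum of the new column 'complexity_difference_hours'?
-171

Step 1: For each record, compute complexity - hours
Example calculations:
  9 - 26 = -17
  4 - 15 = -11
  1 - 33 = -32
  ...
Step 2: Sum all derived values
Step 3: Total = -171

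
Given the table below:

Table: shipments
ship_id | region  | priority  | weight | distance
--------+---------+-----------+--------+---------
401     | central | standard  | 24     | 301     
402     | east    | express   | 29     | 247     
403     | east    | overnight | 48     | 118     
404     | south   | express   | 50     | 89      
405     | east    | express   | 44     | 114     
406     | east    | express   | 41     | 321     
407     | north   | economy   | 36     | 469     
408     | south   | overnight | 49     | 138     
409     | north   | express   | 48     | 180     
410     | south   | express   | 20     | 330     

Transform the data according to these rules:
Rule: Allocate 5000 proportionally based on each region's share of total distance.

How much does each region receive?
central: 652.36, east: 1733.85, north: 1406.59, south: 1207.2

Step 1: Calculate total distance = 2307
Step 2: Calculate each region's proportion:
  central: 301/2307 = 13.05% → 652.36
  east: 800/2307 = 34.68% → 1733.85
  north: 649/2307 = 28.13% → 1406.59
  south: 557/2307 = 24.14% → 1207.2
Step 3: Verify: sum of allocations ≈ 5000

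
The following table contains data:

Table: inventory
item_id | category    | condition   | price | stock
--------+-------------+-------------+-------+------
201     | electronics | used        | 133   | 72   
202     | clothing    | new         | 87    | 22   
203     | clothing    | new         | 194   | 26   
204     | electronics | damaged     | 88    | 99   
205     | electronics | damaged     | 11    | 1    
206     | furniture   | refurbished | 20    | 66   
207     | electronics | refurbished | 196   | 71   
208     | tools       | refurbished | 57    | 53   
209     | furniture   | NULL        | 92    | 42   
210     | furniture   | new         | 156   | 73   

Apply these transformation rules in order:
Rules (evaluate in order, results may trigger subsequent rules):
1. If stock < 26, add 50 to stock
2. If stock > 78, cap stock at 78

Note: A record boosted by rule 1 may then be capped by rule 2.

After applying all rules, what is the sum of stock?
604

Step 1: Apply rule 1 to records with stock < 26
  - 2 records get bonus of 50
  - Of these, 0 records then exceed 78 and get capped
Step 2: Apply rule 2 to records with stock > 78
  - 1 records (original) are capped
Step 3: Calculate final sum = 604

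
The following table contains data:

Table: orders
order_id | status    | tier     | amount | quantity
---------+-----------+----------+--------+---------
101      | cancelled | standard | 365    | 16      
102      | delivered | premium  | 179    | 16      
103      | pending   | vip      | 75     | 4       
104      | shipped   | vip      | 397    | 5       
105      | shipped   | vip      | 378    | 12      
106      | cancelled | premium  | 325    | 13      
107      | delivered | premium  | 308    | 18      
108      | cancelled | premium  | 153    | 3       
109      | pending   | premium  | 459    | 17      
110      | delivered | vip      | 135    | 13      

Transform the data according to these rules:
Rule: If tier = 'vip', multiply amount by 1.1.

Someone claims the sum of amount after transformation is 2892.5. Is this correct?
No, the correct result is 2872.5.

Step 1: Calculate the correct sum after transformation
Step 2: Apply multiplier 1.1 to records where tier = 'vip'
Step 3: Correct result = 2872.5
Step 4: Claimed result = 2892.5
Step 5: 2872.5 ≠ 2892.5
Conclusion: The claimed result is incorrect. The correct answer is 2872.5.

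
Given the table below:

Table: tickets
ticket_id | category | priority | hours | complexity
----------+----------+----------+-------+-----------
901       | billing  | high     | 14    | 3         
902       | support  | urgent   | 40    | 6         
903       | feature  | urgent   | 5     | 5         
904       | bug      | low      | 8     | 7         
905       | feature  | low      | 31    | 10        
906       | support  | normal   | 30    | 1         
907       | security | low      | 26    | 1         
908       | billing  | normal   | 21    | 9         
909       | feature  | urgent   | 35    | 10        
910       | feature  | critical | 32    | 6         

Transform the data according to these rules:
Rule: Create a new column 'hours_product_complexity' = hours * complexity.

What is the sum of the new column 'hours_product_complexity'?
1460

Step 1: For each record, compute hours * complexity
Example calculations:
  14 * 3 = 42
  40 * 6 = 240
  5 * 5 = 25
  ...
Step 2: Sum all derived values
Step 3: Total = 1460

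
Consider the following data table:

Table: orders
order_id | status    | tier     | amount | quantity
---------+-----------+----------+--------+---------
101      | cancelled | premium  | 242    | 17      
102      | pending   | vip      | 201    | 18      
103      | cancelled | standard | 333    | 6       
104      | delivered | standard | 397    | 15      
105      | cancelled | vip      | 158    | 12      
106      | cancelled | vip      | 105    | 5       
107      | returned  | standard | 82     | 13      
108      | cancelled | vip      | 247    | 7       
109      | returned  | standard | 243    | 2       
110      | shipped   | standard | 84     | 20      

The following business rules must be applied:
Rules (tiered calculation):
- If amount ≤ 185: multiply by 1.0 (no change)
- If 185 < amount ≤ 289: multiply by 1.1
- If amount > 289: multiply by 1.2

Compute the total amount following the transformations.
2331.3

Step 1: Tier 1 (amount ≤ 185): 4 records, sum = 429 × 1.0 = 429.0
Step 2: Tier 2 (185 < amount ≤ 289): 4 records, sum = 933 × 1.1 = 1026.3
Step 3: Tier 3 (amount > 289): 2 records, sum = 730 × 1.2 = 876.0
Step 4: Final sum = 429.0 + 1026.3 + 876.0 = 2331.3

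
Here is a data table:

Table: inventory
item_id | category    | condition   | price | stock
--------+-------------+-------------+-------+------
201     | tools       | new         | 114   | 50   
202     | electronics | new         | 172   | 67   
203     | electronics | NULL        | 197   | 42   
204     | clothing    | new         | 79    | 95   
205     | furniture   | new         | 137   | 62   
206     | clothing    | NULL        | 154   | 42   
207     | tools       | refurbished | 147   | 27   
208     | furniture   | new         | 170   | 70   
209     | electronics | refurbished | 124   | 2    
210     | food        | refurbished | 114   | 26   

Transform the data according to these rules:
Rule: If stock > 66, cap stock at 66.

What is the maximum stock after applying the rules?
66

Step 1: Original maximum stock = 95
Step 2: Apply cap at 66
Step 3: 3 records had stock > 66 and were capped
Step 4: Maximum after transformation = 66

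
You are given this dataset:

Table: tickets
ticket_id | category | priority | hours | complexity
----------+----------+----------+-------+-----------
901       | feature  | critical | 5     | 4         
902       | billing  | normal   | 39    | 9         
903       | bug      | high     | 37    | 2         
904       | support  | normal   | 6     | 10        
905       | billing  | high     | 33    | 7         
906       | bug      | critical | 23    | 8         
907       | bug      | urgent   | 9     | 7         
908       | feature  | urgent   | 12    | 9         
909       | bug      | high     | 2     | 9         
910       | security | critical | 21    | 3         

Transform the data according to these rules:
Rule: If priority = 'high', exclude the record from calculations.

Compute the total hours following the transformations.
115

Step 1: Identify records where priority = 'high'
Step 2: The excluded records sum to 72
Step 3: Original total hours = 187
Step 4: Remaining total = 187 - 72 = 115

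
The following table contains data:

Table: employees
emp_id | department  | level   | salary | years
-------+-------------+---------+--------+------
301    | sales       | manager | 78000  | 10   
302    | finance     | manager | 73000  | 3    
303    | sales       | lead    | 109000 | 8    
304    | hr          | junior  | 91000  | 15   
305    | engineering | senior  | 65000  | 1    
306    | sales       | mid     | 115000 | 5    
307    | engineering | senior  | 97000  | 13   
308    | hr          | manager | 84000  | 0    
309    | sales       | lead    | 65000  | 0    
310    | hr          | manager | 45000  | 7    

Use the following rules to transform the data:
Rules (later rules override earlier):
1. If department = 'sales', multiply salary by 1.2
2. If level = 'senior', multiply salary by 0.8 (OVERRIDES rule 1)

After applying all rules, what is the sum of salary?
863000.0

Step 1: Rule 2 takes priority for records with level = 'senior'
  - 2 records: 162000 × 0.8 = 129600.0
Step 2: Rule 1 applies to remaining records with department = 'sales'
  - 4 records: 367000 × 1.2 = 440400.0
Step 3: Other records unchanged: 293000
Step 4: Final sum = 129600.0 + 440400.0 + 293000 = 863000.0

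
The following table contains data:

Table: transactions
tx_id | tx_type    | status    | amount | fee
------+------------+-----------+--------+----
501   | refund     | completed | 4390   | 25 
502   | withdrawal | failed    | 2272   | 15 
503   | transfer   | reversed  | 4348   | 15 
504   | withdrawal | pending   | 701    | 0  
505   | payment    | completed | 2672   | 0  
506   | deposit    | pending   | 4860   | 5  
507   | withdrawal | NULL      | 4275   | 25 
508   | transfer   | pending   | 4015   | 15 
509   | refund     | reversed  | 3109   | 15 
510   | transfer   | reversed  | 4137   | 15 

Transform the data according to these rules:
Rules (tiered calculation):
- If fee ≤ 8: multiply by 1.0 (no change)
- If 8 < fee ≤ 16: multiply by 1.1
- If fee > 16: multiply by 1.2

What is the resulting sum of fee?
147.5

Step 1: Tier 1 (fee ≤ 8): 3 records, sum = 5 × 1.0 = 5.0
Step 2: Tier 2 (8 < fee ≤ 16): 5 records, sum = 75 × 1.1 = 82.5
Step 3: Tier 3 (fee > 16): 2 records, sum = 50 × 1.2 = 60.0
Step 4: Final sum = 5.0 + 82.5 + 60.0 = 147.5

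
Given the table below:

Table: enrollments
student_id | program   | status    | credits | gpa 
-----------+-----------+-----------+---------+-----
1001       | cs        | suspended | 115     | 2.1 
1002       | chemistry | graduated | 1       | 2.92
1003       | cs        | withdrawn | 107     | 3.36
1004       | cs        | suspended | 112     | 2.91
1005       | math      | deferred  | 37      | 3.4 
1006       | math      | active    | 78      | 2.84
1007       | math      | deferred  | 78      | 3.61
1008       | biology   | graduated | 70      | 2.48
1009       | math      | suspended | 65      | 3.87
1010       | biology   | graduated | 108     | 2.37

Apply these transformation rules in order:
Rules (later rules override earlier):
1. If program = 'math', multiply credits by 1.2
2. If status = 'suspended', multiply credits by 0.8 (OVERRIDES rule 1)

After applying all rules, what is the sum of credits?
751.2

Step 1: Rule 2 takes priority for records with status = 'suspended'
  - 3 records: 292 × 0.8 = 233.6
Step 2: Rule 1 applies to remaining records with program = 'math'
  - 3 records: 193 × 1.2 = 231.6
Step 3: Other records unchanged: 286
Step 4: Final sum = 233.6 + 231.6 + 286 = 751.2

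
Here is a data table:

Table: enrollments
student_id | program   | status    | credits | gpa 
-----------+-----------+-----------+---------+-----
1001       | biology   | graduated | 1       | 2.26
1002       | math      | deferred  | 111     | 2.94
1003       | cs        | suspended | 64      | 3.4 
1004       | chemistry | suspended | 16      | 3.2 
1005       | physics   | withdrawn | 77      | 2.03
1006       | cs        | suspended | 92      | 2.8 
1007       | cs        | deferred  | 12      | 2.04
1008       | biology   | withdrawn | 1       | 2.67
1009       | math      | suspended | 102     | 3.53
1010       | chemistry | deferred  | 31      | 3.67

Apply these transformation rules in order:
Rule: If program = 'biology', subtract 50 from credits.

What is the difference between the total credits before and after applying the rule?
100

Step 1: Original sum of credits = 507
Step 2: 2 records have program = 'biology'
Step 3: Each affected record changes by -50
Step 4: Total change = 2 × -50 = -100
Step 5: New sum = 507 + -100 = 407
Step 6: Difference = |407 - 507| = 100
        (Sum decreased by 100)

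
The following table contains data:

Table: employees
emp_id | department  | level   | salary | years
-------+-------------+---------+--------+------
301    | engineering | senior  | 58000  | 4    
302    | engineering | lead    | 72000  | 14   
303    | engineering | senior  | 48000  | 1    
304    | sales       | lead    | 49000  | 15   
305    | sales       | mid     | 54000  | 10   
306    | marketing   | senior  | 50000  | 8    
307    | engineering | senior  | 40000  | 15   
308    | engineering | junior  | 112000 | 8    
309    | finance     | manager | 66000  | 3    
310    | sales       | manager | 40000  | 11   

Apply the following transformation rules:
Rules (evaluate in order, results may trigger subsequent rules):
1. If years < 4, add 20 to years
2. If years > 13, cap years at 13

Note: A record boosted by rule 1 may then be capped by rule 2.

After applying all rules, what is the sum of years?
106

Step 1: Apply rule 1 to records with years < 4
  - 2 records get bonus of 20
  - Of these, 2 records then exceed 13 and get capped
Step 2: Apply rule 2 to records with years > 13
  - 3 records (original) are capped
Step 3: Calculate final sum = 106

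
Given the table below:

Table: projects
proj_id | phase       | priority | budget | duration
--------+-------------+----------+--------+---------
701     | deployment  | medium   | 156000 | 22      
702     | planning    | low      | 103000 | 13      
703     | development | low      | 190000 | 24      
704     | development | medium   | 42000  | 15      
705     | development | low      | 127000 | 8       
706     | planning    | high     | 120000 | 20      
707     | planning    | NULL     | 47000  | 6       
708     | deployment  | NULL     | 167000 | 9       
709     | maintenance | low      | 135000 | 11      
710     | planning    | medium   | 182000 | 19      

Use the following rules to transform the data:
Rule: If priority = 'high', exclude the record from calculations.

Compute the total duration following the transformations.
127

Step 1: Identify records where priority = 'high'
Step 2: The excluded records sum to 20
Step 3: Original total duration = 147
Step 4: Remaining total = 147 - 20 = 127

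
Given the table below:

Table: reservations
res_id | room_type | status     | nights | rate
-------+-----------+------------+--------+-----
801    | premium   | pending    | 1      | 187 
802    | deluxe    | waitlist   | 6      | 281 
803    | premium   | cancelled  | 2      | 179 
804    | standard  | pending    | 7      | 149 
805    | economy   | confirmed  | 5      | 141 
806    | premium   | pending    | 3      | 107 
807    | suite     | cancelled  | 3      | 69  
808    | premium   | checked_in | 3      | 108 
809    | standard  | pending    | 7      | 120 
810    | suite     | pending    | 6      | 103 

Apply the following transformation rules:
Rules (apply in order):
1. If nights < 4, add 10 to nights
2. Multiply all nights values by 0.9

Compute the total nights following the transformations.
83.7

Step 1: Apply Rule 1 - Add 10 to records with nights < 4
  - 5 records affected: 12 + (5 × 10) = 62
  - Unaffected records: 31
  - Sum after Rule 1: 93
Step 2: Apply Rule 2 - Multiply all by 0.9
  - 93 × 0.9 = 83.7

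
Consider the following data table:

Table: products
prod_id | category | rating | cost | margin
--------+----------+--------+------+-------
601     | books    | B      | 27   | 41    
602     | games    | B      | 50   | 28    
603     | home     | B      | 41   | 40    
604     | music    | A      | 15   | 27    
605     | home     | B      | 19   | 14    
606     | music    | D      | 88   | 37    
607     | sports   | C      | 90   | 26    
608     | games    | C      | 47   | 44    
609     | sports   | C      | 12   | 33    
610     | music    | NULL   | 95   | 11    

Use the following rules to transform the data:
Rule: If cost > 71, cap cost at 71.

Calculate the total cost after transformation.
424

Step 1: 3 records have cost > 71
Step 2: These records originally summed to 273
Step 3: After capping: 3 × 71 = 213
Step 4: Unaffected records sum: 211
Step 5: Final sum = 213 + 211 = 424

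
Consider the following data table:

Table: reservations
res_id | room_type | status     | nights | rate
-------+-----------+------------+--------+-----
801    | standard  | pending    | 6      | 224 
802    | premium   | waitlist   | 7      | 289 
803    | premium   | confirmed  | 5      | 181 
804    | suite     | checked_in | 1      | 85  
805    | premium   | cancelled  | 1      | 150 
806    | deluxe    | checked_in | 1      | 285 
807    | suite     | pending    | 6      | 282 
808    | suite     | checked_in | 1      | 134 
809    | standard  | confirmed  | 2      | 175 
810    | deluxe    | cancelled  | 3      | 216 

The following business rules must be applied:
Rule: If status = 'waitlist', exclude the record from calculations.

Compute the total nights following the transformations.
26

Step 1: Identify records where status = 'waitlist'
Step 2: The excluded records sum to 7
Step 3: Original total nights = 33
Step 4: Remaining total = 33 - 7 = 26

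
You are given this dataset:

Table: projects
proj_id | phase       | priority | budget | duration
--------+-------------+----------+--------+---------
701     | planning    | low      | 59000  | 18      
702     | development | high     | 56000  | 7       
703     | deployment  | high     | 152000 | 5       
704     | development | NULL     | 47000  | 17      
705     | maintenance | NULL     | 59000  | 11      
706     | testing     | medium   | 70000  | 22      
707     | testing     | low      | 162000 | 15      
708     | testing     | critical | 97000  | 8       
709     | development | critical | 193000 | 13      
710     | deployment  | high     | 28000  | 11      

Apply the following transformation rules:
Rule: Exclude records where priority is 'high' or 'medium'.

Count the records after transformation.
6

Step 1: Count records to exclude
  - 3 (high) + 1 (medium) = 4 records
Step 2: Total records: 10
Step 3: Remaining = 10 - 4 = 6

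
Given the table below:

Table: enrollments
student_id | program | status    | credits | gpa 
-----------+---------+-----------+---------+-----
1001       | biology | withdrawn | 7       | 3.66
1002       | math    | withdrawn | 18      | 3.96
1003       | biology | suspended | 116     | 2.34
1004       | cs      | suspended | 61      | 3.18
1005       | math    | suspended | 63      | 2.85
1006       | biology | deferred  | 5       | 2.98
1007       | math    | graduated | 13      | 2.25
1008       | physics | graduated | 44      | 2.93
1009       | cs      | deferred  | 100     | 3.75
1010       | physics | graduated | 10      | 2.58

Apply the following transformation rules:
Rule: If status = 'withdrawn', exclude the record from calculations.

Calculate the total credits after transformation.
412

Step 1: Identify records where status = 'withdrawn'
Step 2: The excluded records sum to 25
Step 3: Original total credits = 437
Step 4: Remaining total = 437 - 25 = 412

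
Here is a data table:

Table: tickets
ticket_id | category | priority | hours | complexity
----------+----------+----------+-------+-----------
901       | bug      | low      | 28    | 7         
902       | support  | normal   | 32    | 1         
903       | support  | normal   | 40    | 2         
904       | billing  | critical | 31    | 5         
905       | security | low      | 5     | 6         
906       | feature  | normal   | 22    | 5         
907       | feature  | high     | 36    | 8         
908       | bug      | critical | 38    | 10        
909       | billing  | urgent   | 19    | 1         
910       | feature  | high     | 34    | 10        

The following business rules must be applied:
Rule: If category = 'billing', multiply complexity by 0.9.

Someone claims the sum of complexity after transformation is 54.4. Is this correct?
Yes, the result is correct.

Step 1: Calculate the correct sum after transformation
Step 2: Apply multiplier 0.9 to records where category = 'billing'
Step 3: Correct result = 54.4
Step 4: Claimed result = 54.4
Step 5: 54.4 = 54.4 ✓
Conclusion: The claimed result is correct.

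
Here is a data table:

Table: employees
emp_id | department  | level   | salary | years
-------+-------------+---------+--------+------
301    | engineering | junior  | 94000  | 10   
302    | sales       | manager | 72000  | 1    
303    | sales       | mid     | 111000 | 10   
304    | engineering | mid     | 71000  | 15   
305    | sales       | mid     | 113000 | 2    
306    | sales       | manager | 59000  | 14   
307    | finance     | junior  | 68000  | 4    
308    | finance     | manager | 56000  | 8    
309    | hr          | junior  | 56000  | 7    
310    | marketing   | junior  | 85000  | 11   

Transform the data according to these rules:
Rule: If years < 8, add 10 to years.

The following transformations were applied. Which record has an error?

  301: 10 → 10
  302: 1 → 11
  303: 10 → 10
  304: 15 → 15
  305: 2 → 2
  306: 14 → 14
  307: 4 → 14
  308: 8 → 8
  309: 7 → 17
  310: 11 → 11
Record 305 has an error. The correct transformed value should be 12, not 2.

Step 1: Check each record against the rule
Step 2: Record 305 has years = 2
Step 3: Since 2 < 8, the bonus should have been applied
Step 4: Correct value = 12, but claimed value = 2
Conclusion: Record 305 has the error.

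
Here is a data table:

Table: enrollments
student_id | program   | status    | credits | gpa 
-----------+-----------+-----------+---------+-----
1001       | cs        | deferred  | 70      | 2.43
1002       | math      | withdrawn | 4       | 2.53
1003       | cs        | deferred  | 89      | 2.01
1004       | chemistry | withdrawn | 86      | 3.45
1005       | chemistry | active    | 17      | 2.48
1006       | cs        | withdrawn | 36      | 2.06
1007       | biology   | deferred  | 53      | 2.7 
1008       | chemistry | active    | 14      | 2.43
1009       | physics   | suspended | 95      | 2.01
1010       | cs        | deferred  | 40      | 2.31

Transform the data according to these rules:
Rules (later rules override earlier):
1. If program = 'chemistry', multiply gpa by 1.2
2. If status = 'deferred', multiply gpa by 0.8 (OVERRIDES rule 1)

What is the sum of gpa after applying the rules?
24.19

Step 1: Rule 2 takes priority for records with status = 'deferred'
  - 4 records: 9.45 × 0.8 = 7.56
Step 2: Rule 1 applies to remaining records with program = 'chemistry'
  - 3 records: 8.36 × 1.2 = 10.03
Step 3: Other records unchanged: 6.6
Step 4: Final sum = 7.56 + 10.03 + 6.6 = 24.19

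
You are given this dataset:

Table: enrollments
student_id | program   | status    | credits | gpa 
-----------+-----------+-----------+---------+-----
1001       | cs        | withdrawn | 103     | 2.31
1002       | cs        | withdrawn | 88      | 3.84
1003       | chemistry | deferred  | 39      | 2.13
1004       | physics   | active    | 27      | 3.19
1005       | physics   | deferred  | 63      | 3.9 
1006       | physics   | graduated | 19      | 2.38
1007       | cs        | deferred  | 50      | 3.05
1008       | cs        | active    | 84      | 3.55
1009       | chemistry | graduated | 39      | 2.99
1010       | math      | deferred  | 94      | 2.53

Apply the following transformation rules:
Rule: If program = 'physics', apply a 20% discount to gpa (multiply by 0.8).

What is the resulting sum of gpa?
27.98

Step 1: Records with program = 'physics' have total gpa = 9.47
Step 2: Apply multiplier: 9.47 × 0.8 = 7.58
Step 3: Other records total: 20.4
Step 4: Final sum = 7.58 + 20.4 = 27.98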